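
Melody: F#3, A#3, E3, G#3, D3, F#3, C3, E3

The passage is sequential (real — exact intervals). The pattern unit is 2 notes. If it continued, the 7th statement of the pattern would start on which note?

Taking 2-note groups, the heads are F#3, E3, D3, C3: the pattern moves down a 2nd.
Continuing: Bb2 → Ab2 → Gb2. Statement 7 starts on Gb2.

Gb2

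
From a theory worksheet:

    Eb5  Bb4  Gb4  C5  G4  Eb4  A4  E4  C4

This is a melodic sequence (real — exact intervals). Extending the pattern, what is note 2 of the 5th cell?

A#3

The unit is 3 notes. Position-2 pitches of the 3 shown cells: Bb4, G4, E4.
Carrying that down a 3rd forward: C#4 → A#3.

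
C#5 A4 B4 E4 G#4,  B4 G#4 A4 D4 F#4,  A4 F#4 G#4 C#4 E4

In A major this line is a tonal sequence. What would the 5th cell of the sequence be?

Taking 5-note groups, the heads are C#5, B4, A4: the pattern moves down a 2nd.
Continuing the starts: G#4 → F#4.
So cell 5 is F#4 D4 E4 A3 C#4.

F#4 D4 E4 A3 C#4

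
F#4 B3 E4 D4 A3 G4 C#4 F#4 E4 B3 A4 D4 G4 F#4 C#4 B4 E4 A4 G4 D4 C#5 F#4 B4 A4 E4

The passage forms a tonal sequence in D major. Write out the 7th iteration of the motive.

E5 A4 D5 C#5 G4

Taking 5-note groups, the heads are F#4, G4, A4, B4, C#5: the pattern moves up a 2nd.
Carrying on: D5 → E5.
From E5 the diatonic shape gives E5 A4 D5 C#5 G4.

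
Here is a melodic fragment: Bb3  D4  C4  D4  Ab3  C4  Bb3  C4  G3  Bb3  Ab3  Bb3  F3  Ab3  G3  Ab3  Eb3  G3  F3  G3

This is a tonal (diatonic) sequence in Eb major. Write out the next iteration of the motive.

Unit = 4 notes; the statements start on Bb3, Ab3, G3, F3, Eb3, moving down a 2nd each time.
From D3 the diatonic shape gives D3 F3 Eb3 F3.

D3 F3 Eb3 F3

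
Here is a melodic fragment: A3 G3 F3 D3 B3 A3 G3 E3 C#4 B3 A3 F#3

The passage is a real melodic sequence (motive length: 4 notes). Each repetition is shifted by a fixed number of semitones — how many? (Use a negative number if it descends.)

2

Taking 4-note groups, the heads are A3, B3, C#4: the pattern moves up a 2nd.
A3→B3 is 59 − 57 = 2 semitones.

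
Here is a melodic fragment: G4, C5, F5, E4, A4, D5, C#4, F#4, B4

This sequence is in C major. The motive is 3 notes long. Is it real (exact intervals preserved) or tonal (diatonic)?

Each cell has the same semitone pattern (5, 5) — intervals are preserved exactly.
And C#4 lies outside C major, so the sequence is real rather than tonal.

real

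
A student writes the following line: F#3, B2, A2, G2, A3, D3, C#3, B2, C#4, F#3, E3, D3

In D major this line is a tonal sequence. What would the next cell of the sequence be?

With a 4-note motive the entries are F#3, A3, C#4, each up a 3rd from the previous.
So cell 4 is E4 A3 G3 F#3.

E4 A3 G3 F#3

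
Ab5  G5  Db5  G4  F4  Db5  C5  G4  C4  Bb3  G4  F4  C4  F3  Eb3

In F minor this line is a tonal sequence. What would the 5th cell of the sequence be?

Taking 5-note groups, the heads are Ab5, Db5, G4: the pattern moves down a 5th.
Extending down a 5th: C4 → F3.
From F3 the diatonic shape gives F3 Eb3 Bb2 Eb2 Db2.

F3 Eb3 Bb2 Eb2 Db2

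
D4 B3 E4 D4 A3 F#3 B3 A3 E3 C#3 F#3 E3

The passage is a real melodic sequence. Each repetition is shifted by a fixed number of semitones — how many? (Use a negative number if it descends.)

Taking 4-note groups, the heads are D4, A3, E3: the pattern moves down a 4th.
D4→A3 is 57 − 62 = -5 semitones.

-5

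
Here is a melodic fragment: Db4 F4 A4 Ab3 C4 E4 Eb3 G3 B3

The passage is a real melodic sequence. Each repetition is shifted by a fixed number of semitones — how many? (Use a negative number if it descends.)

With a 3-note motive the entries are Db4, Ab3, Eb3, each down a 4th from the previous.
Db4 to Ab3 spans -5 semitones.

-5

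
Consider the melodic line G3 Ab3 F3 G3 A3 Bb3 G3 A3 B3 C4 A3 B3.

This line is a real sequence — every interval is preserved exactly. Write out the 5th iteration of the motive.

Taking 4-note groups, the heads are G3, A3, B3: the pattern moves up a 2nd.
Carrying on: C#4 → D#4.
So cell 5 is D#4 E4 C#4 D#4.

D#4 E4 C#4 D#4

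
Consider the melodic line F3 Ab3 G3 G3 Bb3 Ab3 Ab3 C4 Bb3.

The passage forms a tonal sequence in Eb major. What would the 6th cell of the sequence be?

With a 3-note motive the entries are F3, G3, Ab3, each up a 2nd from the previous.
Carrying on: Bb3 → C4 → D4.
Statement 6 starts on D4 and keeps the same diatonic contour: D4 F4 Eb4.

D4 F4 Eb4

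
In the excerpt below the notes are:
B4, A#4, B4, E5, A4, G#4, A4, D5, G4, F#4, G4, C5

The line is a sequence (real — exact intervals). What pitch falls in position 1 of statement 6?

The unit is 4 notes. Position-1 pitches of the 3 shown cells: B4, A4, G4.
Extending down a 2nd: F4 → Eb4 → Db4.

Db4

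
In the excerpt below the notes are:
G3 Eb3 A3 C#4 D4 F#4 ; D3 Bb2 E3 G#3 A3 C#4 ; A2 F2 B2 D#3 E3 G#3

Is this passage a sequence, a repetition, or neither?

sequence

Each 6-note cell is the previous one transposed down a 4th.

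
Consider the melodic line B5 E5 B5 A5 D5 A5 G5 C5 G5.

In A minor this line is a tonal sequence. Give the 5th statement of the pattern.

E5 A4 E5

With a 3-note motive the entries are B5, A5, G5, each down a 2nd from the previous.
Carrying on: F5 → E5.
Statement 5 starts on E5 and keeps the same diatonic contour: E5 A4 E5.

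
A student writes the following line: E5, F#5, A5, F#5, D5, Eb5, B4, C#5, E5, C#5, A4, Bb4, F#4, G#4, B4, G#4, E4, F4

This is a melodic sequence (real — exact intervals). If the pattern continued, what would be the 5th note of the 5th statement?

The unit is 6 notes. Position-5 pitches of the 3 shown cells: D5, A4, E4.
Carrying that down a 4th forward: B3 → F#3.

F#3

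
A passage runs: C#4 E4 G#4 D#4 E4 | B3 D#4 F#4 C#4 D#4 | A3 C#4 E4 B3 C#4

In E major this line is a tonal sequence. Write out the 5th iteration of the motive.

F#3 A3 C#4 G#3 A3

The 5-note cells begin on C#4, B3, A3 — each down a 2nd from the last.
Extending down a 2nd: G#3 → F#3.
From F#3 the diatonic shape gives F#3 A3 C#4 G#3 A3.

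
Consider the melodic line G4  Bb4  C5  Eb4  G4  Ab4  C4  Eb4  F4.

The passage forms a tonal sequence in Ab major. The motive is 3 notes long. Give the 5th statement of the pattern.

The 3-note cells begin on G4, Eb4, C4 — each down a 3rd from the last.
Extending down a 3rd: Ab3 → F3.
So cell 5 is F3 Ab3 Bb3.

F3 Ab3 Bb3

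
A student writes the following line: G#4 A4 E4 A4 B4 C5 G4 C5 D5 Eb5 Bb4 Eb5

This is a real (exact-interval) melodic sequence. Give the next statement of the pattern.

The 4-note cells begin on G#4, B4, D5 — each up a 3rd from the last.
So cell 4 is F5 Gb5 Db5 Gb5.

F5 Gb5 Db5 Gb5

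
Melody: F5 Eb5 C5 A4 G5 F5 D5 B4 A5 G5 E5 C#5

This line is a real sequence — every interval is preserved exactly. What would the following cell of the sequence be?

B5 A5 F#5 D#5

Unit = 4 notes; the statements start on F5, G5, A5, moving up a 2nd each time.
Statement 4 starts on B5 and keeps the same exact contour: B5 A5 F#5 D#5.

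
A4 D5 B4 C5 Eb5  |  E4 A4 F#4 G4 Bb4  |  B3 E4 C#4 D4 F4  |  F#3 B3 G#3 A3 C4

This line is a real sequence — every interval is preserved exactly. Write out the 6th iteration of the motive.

Taking 5-note groups, the heads are A4, E4, B3, F#3: the pattern moves down a 4th.
Extending down a 4th: C#3 → G#2.
From G#2 the exact shape gives G#2 C#3 A#2 B2 D3.

G#2 C#3 A#2 B2 D3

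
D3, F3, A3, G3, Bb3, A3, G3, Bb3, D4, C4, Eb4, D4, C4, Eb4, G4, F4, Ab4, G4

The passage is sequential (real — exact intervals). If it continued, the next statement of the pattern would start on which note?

F4

Taking 6-note groups, the heads are D3, G3, C4: the pattern moves up a 4th.
One more step up a 4th gives F4.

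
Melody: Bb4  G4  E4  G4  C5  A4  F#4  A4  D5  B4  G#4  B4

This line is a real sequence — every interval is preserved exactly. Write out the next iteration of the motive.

With a 4-note motive the entries are Bb4, C5, D5, each up a 2nd from the previous.
Statement 4 starts on E5 and keeps the same exact contour: E5 C#5 A#4 C#5.

E5 C#5 A#4 C#5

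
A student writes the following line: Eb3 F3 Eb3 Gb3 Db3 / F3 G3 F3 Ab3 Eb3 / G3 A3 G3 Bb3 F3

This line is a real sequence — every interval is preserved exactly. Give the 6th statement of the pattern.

C#4 D#4 C#4 E4 B3

Taking 5-note groups, the heads are Eb3, F3, G3: the pattern moves up a 2nd.
Extending up a 2nd: A3 → B3 → C#4.
Statement 6 starts on C#4 and keeps the same exact contour: C#4 D#4 C#4 E4 B3.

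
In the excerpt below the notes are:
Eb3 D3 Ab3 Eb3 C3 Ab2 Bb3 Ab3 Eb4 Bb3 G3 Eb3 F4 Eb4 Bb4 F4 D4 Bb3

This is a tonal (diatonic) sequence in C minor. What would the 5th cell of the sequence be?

G5 F5 C6 G5 Eb5 C5

With a 6-note motive the entries are Eb3, Bb3, F4, each up a 5th from the previous.
Carrying on: C5 → G5.
So cell 5 is G5 F5 C6 G5 Eb5 C5.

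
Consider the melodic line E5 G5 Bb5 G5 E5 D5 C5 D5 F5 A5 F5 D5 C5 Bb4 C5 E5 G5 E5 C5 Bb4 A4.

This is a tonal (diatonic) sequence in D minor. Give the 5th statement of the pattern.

A4 C5 E5 C5 A4 G4 F4

With a 7-note motive the entries are E5, D5, C5, each down a 2nd from the previous.
Extending down a 2nd: Bb4 → A4.
So cell 5 is A4 C5 E5 C5 A4 G4 F4.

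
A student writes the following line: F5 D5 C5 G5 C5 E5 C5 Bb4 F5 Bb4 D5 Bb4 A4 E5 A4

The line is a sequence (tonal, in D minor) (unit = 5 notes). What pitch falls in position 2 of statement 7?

E4

The unit is 5 notes. Position-2 pitches of the 3 shown cells: D5, C5, Bb4.
Extending down a 2nd: A4 → G4 → F4 → E4.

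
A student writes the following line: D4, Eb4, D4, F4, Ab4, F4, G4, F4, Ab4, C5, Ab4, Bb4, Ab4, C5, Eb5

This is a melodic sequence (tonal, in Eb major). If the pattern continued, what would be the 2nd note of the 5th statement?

Grouping in 5s, the 2nd note of each cell is Eb4, G4, Bb4.
Each moves up a 3rd. Continuing: D5 → F5.

F5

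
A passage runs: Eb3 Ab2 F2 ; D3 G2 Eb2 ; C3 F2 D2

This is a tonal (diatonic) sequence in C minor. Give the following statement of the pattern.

Unit = 3 notes; the statements start on Eb3, D3, C3, moving down a 2nd each time.
So cell 4 is Bb2 Eb2 C2.

Bb2 Eb2 C2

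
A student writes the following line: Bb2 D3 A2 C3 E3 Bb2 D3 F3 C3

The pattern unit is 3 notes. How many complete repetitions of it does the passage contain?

3

9 notes in groups of 3 gives 9/3 = 3 statements.
Starts: Bb2, C3, D3 — each up a 2nd.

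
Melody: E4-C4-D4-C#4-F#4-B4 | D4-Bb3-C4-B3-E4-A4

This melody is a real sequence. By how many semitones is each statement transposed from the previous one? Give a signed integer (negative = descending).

-2

The 6-note cells begin on E4, D4 — each down a 2nd from the last.
E4→D4 is 62 − 64 = -2 semitones.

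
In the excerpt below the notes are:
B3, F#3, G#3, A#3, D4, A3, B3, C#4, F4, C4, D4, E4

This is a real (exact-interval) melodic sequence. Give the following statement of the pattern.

Unit = 4 notes; the statements start on B3, D4, F4, moving up a 3rd each time.
So cell 4 is Ab4 Eb4 F4 G4.

Ab4 Eb4 F4 G4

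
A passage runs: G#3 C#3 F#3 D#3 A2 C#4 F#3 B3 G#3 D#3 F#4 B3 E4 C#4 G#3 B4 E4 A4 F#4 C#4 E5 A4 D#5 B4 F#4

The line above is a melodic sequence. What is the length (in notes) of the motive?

There are 25 notes; a 5-note unit gives 5 cells:
G#3 C#3 F#3 D#3 A2 | C#4 F#3 B3 G#3 D#3 | F#4 B3 E4 C#4 G#3 | B4 E4 A4 F#4 C#4 | E5 A4 D#5 B4 F#4
Each cell is the previous one up a 4th — so the unit is 5 notes.

5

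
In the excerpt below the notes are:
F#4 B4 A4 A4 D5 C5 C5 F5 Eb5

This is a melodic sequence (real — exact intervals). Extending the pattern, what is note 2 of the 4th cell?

Ab5

With 3-note cells, note 2 of each statement runs B4, D5, F5.
Each moves up a 3rd; the next is Ab5.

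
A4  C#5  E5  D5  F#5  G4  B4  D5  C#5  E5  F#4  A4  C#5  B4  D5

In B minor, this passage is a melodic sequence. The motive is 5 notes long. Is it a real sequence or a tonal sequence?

Every note is diatonic to B minor.
Cell 1 has -2 semitones from note 3 to 4, but cell 2 has -1 — the interval quality changes while the contour stays the same, which is the hallmark of a tonal sequence.

tonal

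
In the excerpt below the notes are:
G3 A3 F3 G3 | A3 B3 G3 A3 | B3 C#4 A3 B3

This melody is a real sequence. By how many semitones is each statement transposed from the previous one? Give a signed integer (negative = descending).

2

With a 4-note motive the entries are G3, A3, B3, each up a 2nd from the previous.
Counting half-steps from G3 to A3: 2.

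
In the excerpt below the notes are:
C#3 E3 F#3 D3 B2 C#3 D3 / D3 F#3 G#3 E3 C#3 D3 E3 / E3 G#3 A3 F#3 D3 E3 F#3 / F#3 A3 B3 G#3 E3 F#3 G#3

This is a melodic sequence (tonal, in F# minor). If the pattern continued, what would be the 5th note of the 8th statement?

B3

With 7-note cells, note 5 of each statement runs B2, C#3, D3, E3.
Extending up a 2nd: F#3 → G#3 → A3 → B3.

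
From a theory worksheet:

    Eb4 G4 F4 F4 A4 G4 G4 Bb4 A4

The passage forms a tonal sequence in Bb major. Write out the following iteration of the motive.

A4 C5 Bb4

With a 3-note motive the entries are Eb4, F4, G4, each up a 2nd from the previous.
So cell 4 is A4 C5 Bb4.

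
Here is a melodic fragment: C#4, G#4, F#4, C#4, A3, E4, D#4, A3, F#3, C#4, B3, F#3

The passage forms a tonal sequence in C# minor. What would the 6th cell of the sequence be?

With a 4-note motive the entries are C#4, A3, F#3, each down a 3rd from the previous.
Carrying on: D#3 → B2 → G#2.
From G#2 the diatonic shape gives G#2 D#3 C#3 G#2.

G#2 D#3 C#3 G#2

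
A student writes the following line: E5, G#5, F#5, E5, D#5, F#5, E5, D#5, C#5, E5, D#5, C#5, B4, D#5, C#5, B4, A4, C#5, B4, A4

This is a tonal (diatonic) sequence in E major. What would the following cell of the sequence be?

G#4 B4 A4 G#4

The 4-note cells begin on E5, D#5, C#5, B4, A4 — each down a 2nd from the last.
So cell 6 is G#4 B4 A4 G#4.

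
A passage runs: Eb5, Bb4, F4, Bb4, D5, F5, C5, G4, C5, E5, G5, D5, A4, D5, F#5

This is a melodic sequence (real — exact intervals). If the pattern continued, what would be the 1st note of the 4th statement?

With 5-note cells, note 1 of each statement runs Eb5, F5, G5.
One more up a 2nd gives A5.

A5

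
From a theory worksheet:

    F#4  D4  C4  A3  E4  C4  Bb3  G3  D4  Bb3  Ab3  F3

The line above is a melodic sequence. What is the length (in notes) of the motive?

12 notes total. Splitting into 3 groups of 4:
F#4 D4 C4 A3 | E4 C4 Bb3 G3 | D4 Bb3 Ab3 F3
Each cell is the previous one down a 2nd — so the unit is 4 notes.

4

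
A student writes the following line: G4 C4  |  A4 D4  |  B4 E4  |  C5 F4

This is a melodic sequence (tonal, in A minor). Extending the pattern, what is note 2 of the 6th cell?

The unit is 2 notes. Position-2 pitches of the 4 shown cells: C4, D4, E4, F4.
Each moves up a 2nd. Continuing: G4 → A4.

A4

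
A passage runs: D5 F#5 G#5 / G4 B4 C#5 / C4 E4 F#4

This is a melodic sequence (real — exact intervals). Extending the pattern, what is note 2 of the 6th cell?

The unit is 3 notes. Position-2 pitches of the 3 shown cells: F#5, B4, E4.
Carrying that down a 5th forward: A3 → D3 → G2.

G2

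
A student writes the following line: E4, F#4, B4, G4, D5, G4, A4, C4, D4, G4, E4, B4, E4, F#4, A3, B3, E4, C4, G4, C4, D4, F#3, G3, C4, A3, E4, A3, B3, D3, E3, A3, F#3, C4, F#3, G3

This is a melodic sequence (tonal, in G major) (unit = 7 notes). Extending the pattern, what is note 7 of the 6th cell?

E3

Grouping in 7s, the 7th note of each cell is A4, F#4, D4, B3, G3.
From G3, down a 3rd gives E3.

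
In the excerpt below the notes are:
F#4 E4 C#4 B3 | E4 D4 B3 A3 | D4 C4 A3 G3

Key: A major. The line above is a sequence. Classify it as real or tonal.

real

Each cell has the same semitone pattern (-2, -3, -2) — intervals are preserved exactly.
And C4 lies outside A major, so the sequence is real rather than tonal.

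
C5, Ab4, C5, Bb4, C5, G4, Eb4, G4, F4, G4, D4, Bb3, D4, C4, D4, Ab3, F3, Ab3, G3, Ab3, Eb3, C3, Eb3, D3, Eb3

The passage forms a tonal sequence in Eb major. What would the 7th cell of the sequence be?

The 5-note cells begin on C5, G4, D4, Ab3, Eb3 — each down a 4th from the last.
Extending down a 4th: Bb2 → F2.
From F2 the diatonic shape gives F2 D2 F2 Eb2 F2.

F2 D2 F2 Eb2 F2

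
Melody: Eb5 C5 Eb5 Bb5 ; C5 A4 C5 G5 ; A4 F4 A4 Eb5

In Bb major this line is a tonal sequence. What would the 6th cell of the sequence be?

Bb3 G3 Bb3 F4

Unit = 4 notes; the statements start on Eb5, C5, A4, moving down a 3rd each time.
Extending down a 3rd: F4 → D4 → Bb3.
So cell 6 is Bb3 G3 Bb3 F4.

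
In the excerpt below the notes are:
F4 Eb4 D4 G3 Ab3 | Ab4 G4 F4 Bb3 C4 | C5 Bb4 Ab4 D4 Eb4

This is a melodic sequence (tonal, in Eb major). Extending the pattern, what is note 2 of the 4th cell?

D5

With 5-note cells, note 2 of each statement runs Eb4, G4, Bb4.
From Bb4, up a 3rd gives D5.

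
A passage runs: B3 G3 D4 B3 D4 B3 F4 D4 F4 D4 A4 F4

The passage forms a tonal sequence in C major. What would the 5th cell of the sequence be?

The 4-note cells begin on B3, D4, F4 — each up a 3rd from the last.
Continuing the starts: A4 → C5.
From C5 the diatonic shape gives C5 A4 E5 C5.

C5 A4 E5 C5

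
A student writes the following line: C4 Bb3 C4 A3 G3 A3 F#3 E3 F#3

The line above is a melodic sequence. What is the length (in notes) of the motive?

Try groups of 3 (3 cells in 9 notes):
C4 Bb3 C4 | A3 G3 A3 | F#3 E3 F#3
Each cell is the previous one down a 3rd — so the unit is 3 notes.

3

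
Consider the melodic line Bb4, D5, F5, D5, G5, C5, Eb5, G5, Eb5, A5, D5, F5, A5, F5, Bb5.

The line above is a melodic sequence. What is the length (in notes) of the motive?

There are 15 notes; a 5-note unit gives 3 cells:
Bb4 D5 F5 D5 G5 | C5 Eb5 G5 Eb5 A5 | D5 F5 A5 F5 Bb5
Each cell is the previous one up a 2nd — so the unit is 5 notes.

5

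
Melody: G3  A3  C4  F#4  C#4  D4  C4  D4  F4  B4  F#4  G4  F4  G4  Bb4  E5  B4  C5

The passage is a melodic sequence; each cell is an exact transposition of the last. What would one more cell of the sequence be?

Taking 6-note groups, the heads are G3, C4, F4: the pattern moves up a 4th.
Statement 4 starts on Bb4 and keeps the same exact contour: Bb4 C5 Eb5 A5 E5 F5.

Bb4 C5 Eb5 A5 E5 F5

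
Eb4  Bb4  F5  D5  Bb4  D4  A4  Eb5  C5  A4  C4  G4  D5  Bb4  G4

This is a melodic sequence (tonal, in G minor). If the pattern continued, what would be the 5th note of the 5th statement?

Eb4

The unit is 5 notes. Position-5 pitches of the 3 shown cells: Bb4, A4, G4.
Extending down a 2nd: F4 → Eb4.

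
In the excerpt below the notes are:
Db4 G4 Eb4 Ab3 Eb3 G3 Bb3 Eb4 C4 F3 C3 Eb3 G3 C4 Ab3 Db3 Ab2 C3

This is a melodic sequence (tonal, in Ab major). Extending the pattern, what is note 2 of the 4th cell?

Ab3

Grouping in 6s, the 2nd note of each cell is G4, Eb4, C4.
One more down a 3rd gives Ab3.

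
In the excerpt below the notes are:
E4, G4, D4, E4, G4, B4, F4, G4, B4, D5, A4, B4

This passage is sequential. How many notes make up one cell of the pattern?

4

There are 12 notes; a 4-note unit gives 3 cells:
E4 G4 D4 E4 | G4 B4 F4 G4 | B4 D5 A4 B4
Every group is a transposition up a 3rd of the one before; no shorter unit works.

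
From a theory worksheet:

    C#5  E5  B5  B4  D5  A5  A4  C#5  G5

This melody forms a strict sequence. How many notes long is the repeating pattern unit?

3

There are 9 notes; a 3-note unit gives 3 cells:
C#5 E5 B5 | B4 D5 A5 | A4 C#5 G5
Every group is a transposition down a 2nd of the one before; no shorter unit works.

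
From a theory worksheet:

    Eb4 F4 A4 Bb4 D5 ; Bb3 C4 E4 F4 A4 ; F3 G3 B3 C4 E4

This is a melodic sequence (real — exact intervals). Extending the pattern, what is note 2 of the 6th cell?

With 5-note cells, note 2 of each statement runs F4, C4, G3.
Carrying that down a 4th forward: D3 → A2 → E2.

E2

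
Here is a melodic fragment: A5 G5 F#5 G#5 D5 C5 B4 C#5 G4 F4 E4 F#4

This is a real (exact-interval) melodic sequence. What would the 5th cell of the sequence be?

The 4-note cells begin on A5, D5, G4 — each down a 5th from the last.
Carrying on: C4 → F3.
So cell 5 is F3 Eb3 D3 E3.

F3 Eb3 D3 E3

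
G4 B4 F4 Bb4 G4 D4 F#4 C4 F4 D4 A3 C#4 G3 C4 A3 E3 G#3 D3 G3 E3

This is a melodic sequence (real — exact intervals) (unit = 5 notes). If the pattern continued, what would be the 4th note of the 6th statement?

A2

The unit is 5 notes. Position-4 pitches of the 4 shown cells: Bb4, F4, C4, G3.
Carrying that down a 4th forward: D3 → A2.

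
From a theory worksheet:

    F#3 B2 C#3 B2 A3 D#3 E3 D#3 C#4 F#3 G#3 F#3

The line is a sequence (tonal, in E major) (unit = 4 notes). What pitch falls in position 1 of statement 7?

The unit is 4 notes. Position-1 pitches of the 3 shown cells: F#3, A3, C#4.
Each moves up a 3rd. Continuing: E4 → G#4 → B4 → D#5.

D#5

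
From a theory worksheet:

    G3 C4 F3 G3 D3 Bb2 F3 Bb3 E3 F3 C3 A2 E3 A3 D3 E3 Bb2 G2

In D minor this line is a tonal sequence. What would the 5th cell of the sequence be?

C3 F3 Bb2 C3 G2 E2

The 6-note cells begin on G3, F3, E3 — each down a 2nd from the last.
Continuing the starts: D3 → C3.
So cell 5 is C3 F3 Bb2 C3 G2 E2.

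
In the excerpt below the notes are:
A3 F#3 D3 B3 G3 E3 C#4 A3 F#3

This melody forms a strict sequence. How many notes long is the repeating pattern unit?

Try groups of 3 (3 cells in 9 notes):
A3 F#3 D3 | B3 G3 E3 | C#4 A3 F#3
That's a consistent up a 2nd shift per cell, and no other grouping gives one.

3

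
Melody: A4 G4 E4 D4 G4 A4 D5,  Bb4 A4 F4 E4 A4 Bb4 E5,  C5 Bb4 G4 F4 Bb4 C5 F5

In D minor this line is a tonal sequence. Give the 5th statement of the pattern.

Unit = 7 notes; the statements start on A4, Bb4, C5, moving up a 2nd each time.
Continuing the starts: D5 → E5.
From E5 the diatonic shape gives E5 D5 Bb4 A4 D5 E5 A5.

E5 D5 Bb4 A4 D5 E5 A5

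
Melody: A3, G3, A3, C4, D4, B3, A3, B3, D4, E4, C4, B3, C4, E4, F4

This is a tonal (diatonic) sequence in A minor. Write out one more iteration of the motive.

With a 5-note motive the entries are A3, B3, C4, each up a 2nd from the previous.
Statement 4 starts on D4 and keeps the same diatonic contour: D4 C4 D4 F4 G4.

D4 C4 D4 F4 G4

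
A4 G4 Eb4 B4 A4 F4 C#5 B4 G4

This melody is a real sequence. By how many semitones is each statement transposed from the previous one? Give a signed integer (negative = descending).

2

Unit = 3 notes; the statements start on A4, B4, C#5, moving up a 2nd each time.
A4 to B4 spans +2 semitones.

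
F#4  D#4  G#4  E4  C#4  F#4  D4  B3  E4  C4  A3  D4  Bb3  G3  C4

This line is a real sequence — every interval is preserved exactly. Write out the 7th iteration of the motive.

Gb3 Eb3 Ab3

Unit = 3 notes; the statements start on F#4, E4, D4, C4, Bb3, moving down a 2nd each time.
Carrying on: Ab3 → Gb3.
Statement 7 starts on Gb3 and keeps the same exact contour: Gb3 Eb3 Ab3.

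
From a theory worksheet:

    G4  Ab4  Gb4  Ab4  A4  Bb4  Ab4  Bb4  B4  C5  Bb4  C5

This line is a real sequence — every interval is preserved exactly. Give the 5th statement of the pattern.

D#5 E5 D5 E5

The 4-note cells begin on G4, A4, B4 — each up a 2nd from the last.
Continuing the starts: C#5 → D#5.
So cell 5 is D#5 E5 D5 E5.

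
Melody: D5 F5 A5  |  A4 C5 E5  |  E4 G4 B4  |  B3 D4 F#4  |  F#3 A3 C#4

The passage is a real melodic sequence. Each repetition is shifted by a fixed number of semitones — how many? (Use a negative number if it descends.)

-5

Unit = 3 notes; the statements start on D5, A4, E4, B3, F#3, moving down a 4th each time.
Counting half-steps from D5 to A4: -5.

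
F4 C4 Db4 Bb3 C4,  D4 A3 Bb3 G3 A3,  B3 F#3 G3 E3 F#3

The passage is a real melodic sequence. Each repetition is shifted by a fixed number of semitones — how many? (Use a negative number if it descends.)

With a 5-note motive the entries are F4, D4, B3, each down a 3rd from the previous.
F4 to D4 spans -3 semitones.

-3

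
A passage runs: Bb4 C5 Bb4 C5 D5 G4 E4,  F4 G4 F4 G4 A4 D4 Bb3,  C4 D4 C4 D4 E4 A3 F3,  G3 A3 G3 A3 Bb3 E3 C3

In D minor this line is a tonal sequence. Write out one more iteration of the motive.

The 7-note cells begin on Bb4, F4, C4, G3 — each down a 4th from the last.
Statement 5 starts on D3 and keeps the same diatonic contour: D3 E3 D3 E3 F3 Bb2 G2.

D3 E3 D3 E3 F3 Bb2 G2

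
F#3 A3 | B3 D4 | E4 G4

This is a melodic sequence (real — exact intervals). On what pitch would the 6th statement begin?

G5

Taking 2-note groups, the heads are F#3, B3, E4: the pattern moves up a 4th.
Continuing: A4 → D5 → G5. Statement 6 starts on G5.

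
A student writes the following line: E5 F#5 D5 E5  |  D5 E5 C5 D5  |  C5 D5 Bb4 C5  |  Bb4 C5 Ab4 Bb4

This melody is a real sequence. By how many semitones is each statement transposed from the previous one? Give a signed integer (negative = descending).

Unit = 4 notes; the statements start on E5, D5, C5, Bb4, moving down a 2nd each time.
E5 to D5 spans -2 semitones.

-2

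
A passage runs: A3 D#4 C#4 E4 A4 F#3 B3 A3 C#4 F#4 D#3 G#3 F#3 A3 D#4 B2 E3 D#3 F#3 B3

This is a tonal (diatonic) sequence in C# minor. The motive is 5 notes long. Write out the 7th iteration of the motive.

C#2 F#2 E2 G#2 C#3

Unit = 5 notes; the statements start on A3, F#3, D#3, B2, moving down a 3rd each time.
Continuing the starts: G#2 → E2 → C#2.
Statement 7 starts on C#2 and keeps the same diatonic contour: C#2 F#2 E2 G#2 C#3.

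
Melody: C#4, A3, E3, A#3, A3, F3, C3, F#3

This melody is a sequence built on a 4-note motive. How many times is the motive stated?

8 notes in groups of 4 gives 8/4 = 2 statements.
Starts: C#4, A3 — each down a 3rd.

2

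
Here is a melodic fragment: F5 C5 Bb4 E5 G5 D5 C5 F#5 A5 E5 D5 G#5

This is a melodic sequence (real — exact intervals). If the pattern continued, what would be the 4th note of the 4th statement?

The unit is 4 notes. Position-4 pitches of the 3 shown cells: E5, F#5, G#5.
Each moves up a 2nd; the next is A#5.

A#5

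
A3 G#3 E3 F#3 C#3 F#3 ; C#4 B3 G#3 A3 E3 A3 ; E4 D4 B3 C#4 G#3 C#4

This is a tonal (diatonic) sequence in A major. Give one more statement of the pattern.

With a 6-note motive the entries are A3, C#4, E4, each up a 3rd from the previous.
From G#4 the diatonic shape gives G#4 F#4 D4 E4 B3 E4.

G#4 F#4 D4 E4 B3 E4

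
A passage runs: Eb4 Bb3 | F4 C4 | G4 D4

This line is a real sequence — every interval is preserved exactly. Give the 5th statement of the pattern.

B4 F#4

With a 2-note motive the entries are Eb4, F4, G4, each up a 2nd from the previous.
Extending up a 2nd: A4 → B4.
So cell 5 is B4 F#4.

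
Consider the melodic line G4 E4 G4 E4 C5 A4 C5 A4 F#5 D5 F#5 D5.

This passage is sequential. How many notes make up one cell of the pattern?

Try groups of 4 (3 cells in 12 notes):
G4 E4 G4 E4 | C5 A4 C5 A4 | F#5 D5 F#5 D5
Every group is a transposition up a 4th of the one before; no shorter unit works.

4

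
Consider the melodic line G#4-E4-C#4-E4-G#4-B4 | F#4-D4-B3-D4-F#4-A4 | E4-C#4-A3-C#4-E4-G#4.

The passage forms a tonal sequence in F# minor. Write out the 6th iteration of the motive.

B3 G#3 E3 G#3 B3 D4

Unit = 6 notes; the statements start on G#4, F#4, E4, moving down a 2nd each time.
Extending down a 2nd: D4 → C#4 → B3.
So cell 6 is B3 G#3 E3 G#3 B3 D4.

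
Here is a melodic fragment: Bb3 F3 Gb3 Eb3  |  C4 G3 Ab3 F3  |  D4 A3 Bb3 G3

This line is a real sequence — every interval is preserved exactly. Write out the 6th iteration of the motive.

G#4 D#4 E4 C#4

The 4-note cells begin on Bb3, C4, D4 — each up a 2nd from the last.
Extending up a 2nd: E4 → F#4 → G#4.
From G#4 the exact shape gives G#4 D#4 E4 C#4.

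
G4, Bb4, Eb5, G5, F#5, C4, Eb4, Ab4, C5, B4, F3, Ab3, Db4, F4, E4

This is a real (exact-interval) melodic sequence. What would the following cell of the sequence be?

Bb2 Db3 Gb3 Bb3 A3

Taking 5-note groups, the heads are G4, C4, F3: the pattern moves down a 5th.
From Bb2 the exact shape gives Bb2 Db3 Gb3 Bb3 A3.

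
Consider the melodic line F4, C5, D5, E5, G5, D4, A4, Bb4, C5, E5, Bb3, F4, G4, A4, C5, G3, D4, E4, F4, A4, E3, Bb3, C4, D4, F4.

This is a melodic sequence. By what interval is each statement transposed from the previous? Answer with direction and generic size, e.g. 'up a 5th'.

The 5-note cells begin on F4, D4, Bb3, G3, E3 — each down a 3rd from the last.
From F4 to D4: down a 3rd.

down a 3rd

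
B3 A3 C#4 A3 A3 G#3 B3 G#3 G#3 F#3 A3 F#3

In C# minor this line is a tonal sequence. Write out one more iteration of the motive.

Taking 4-note groups, the heads are B3, A3, G#3: the pattern moves down a 2nd.
So cell 4 is F#3 E3 G#3 E3.

F#3 E3 G#3 E3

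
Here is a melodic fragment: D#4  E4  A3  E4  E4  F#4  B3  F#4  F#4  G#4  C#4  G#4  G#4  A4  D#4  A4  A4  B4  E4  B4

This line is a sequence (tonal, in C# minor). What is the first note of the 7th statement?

Taking 4-note groups, the heads are D#4, E4, F#4, G#4, A4: the pattern moves up a 2nd.
Continuing: B4 → C#5. Statement 7 starts on C#5.

C#5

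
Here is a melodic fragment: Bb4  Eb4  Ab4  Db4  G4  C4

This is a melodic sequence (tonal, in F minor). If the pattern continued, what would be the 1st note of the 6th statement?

Db4

Grouping in 2s, the 1st note of each cell is Bb4, Ab4, G4.
Carrying that down a 2nd forward: F4 → Eb4 → Db4.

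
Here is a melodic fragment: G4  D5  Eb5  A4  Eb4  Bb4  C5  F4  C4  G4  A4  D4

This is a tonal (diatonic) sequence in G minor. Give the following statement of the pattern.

With a 4-note motive the entries are G4, Eb4, C4, each down a 3rd from the previous.
So cell 4 is A3 Eb4 F4 Bb3.

A3 Eb4 F4 Bb3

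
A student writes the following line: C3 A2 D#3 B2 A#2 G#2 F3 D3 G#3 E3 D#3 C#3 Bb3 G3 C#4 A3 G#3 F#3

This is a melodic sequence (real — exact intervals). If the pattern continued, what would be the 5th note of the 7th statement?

The unit is 6 notes. Position-5 pitches of the 3 shown cells: A#2, D#3, G#3.
Extending up a 4th: C#4 → F#4 → B4 → E5.

E5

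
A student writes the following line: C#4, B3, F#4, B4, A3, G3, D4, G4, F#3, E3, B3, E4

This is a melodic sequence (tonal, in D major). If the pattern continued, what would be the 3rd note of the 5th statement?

E3

With 4-note cells, note 3 of each statement runs F#4, D4, B3.
Carrying that down a 3rd forward: G3 → E3.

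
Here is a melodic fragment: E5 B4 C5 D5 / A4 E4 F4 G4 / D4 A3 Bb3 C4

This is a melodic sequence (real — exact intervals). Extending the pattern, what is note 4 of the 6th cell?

Eb2

The unit is 4 notes. Position-4 pitches of the 3 shown cells: D5, G4, C4.
Carrying that down a 5th forward: F3 → Bb2 → Eb2.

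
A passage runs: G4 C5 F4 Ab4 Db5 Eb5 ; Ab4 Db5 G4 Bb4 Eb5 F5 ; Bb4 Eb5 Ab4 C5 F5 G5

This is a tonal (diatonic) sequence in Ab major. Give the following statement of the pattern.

C5 F5 Bb4 Db5 G5 Ab5

With a 6-note motive the entries are G4, Ab4, Bb4, each up a 2nd from the previous.
So cell 4 is C5 F5 Bb4 Db5 G5 Ab5.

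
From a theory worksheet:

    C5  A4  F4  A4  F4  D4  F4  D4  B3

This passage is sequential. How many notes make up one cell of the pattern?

3

9 notes total. Splitting into 3 groups of 3:
C5 A4 F4 | A4 F4 D4 | F4 D4 B3
Each cell is the previous one down a 3rd — so the unit is 3 notes.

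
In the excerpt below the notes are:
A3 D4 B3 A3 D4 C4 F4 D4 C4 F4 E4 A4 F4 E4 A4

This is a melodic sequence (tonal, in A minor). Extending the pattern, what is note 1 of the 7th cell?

F5

The unit is 5 notes. Position-1 pitches of the 3 shown cells: A3, C4, E4.
Carrying that up a 3rd forward: G4 → B4 → D5 → F5.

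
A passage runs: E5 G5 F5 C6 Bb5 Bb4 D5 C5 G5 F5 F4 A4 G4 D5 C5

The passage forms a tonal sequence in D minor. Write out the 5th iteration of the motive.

Unit = 5 notes; the statements start on E5, Bb4, F4, moving down a 4th each time.
Carrying on: C4 → G3.
So cell 5 is G3 Bb3 A3 E4 D4.

G3 Bb3 A3 E4 D4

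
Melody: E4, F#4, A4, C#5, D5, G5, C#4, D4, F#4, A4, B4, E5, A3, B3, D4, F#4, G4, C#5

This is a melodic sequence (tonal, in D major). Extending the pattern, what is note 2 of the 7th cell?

The unit is 6 notes. Position-2 pitches of the 3 shown cells: F#4, D4, B3.
Carrying that down a 3rd forward: G3 → E3 → C#3 → A2.

A2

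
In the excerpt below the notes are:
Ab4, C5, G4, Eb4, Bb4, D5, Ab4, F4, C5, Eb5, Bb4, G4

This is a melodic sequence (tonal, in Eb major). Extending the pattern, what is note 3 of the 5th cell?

D5

The unit is 4 notes. Position-3 pitches of the 3 shown cells: G4, Ab4, Bb4.
Each moves up a 2nd. Continuing: C5 → D5.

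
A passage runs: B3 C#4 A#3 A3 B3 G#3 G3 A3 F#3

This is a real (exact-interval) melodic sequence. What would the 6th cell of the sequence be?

Taking 3-note groups, the heads are B3, A3, G3: the pattern moves down a 2nd.
Extending down a 2nd: F3 → Eb3 → Db3.
From Db3 the exact shape gives Db3 Eb3 C3.

Db3 Eb3 C3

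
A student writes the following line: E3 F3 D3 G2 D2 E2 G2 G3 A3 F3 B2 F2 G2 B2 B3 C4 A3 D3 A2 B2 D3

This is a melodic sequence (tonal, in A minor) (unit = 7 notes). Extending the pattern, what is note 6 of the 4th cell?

D3

With 7-note cells, note 6 of each statement runs E2, G2, B2.
One more up a 3rd gives D3.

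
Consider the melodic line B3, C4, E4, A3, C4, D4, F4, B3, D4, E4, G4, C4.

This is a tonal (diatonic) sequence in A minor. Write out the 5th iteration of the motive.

Unit = 4 notes; the statements start on B3, C4, D4, moving up a 2nd each time.
Carrying on: E4 → F4.
So cell 5 is F4 G4 B4 E4.

F4 G4 B4 E4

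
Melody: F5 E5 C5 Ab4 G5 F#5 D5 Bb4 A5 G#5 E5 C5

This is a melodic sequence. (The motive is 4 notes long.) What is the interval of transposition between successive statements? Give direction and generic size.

The 4-note cells begin on F5, G5, A5 — each up a 2nd from the last.
From F5 to G5: up a 2nd.

up a 2nd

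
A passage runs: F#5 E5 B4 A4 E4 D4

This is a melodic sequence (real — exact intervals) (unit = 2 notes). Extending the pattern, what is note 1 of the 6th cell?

With 2-note cells, note 1 of each statement runs F#5, B4, E4.
Each moves down a 5th. Continuing: A3 → D3 → G2.

G2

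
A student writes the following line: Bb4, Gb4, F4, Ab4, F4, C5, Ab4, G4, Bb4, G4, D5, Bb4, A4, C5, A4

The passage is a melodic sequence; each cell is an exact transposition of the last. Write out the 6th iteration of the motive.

G#5 E5 D#5 F#5 D#5

Taking 5-note groups, the heads are Bb4, C5, D5: the pattern moves up a 2nd.
Continuing the starts: E5 → F#5 → G#5.
So cell 6 is G#5 E5 D#5 F#5 D#5.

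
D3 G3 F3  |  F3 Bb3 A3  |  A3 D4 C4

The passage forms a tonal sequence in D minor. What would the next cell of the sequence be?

C4 F4 E4

With a 3-note motive the entries are D3, F3, A3, each up a 3rd from the previous.
So cell 4 is C4 F4 E4.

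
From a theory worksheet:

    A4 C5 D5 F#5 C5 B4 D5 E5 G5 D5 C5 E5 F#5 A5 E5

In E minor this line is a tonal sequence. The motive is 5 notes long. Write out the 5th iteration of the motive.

E5 G5 A5 C6 G5

Taking 5-note groups, the heads are A4, B4, C5: the pattern moves up a 2nd.
Extending up a 2nd: D5 → E5.
Statement 5 starts on E5 and keeps the same diatonic contour: E5 G5 A5 C6 G5.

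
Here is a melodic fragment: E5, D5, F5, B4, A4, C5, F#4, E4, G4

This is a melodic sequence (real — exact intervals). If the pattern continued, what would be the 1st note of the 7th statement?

A#2

The unit is 3 notes. Position-1 pitches of the 3 shown cells: E5, B4, F#4.
Extending down a 4th: C#4 → G#3 → D#3 → A#2.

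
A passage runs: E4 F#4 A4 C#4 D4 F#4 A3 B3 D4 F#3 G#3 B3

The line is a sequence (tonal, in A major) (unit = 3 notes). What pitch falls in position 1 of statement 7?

G#2

Grouping in 3s, the 1st note of each cell is E4, C#4, A3, F#3.
Carrying that down a 3rd forward: D3 → B2 → G#2.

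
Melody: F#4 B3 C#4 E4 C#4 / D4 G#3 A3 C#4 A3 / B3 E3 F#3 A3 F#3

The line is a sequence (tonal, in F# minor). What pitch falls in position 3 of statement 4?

D3

With 5-note cells, note 3 of each statement runs C#4, A3, F#3.
From F#3, down a 3rd gives D3.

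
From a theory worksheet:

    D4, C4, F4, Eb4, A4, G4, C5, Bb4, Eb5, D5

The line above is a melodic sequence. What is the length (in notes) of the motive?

Try groups of 2 (5 cells in 10 notes):
D4 C4 | F4 Eb4 | A4 G4 | C5 Bb4 | Eb5 D5
Each cell is the previous one up a 3rd — so the unit is 2 notes.

2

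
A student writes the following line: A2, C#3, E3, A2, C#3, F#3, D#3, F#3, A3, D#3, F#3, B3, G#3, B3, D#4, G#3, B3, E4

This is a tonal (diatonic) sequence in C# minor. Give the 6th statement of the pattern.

B4 D#5 F#5 B4 D#5 G#5

Taking 6-note groups, the heads are A2, D#3, G#3: the pattern moves up a 4th.
Carrying on: C#4 → F#4 → B4.
Statement 6 starts on B4 and keeps the same diatonic contour: B4 D#5 F#5 B4 D#5 G#5.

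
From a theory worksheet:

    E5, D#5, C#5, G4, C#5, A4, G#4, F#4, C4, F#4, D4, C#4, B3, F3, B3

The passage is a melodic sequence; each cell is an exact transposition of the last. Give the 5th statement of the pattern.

C3 B2 A2 Eb2 A2

With a 5-note motive the entries are E5, A4, D4, each down a 5th from the previous.
Carrying on: G3 → C3.
Statement 5 starts on C3 and keeps the same exact contour: C3 B2 A2 Eb2 A2.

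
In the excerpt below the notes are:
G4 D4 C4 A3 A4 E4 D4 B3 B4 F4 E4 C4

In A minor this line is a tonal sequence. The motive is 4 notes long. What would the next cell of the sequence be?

C5 G4 F4 D4

Unit = 4 notes; the statements start on G4, A4, B4, moving up a 2nd each time.
From C5 the diatonic shape gives C5 G4 F4 D4.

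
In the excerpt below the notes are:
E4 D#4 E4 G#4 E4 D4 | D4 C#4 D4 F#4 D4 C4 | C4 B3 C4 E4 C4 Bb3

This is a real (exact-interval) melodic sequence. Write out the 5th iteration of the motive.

Ab3 G3 Ab3 C4 Ab3 Gb3

The 6-note cells begin on E4, D4, C4 — each down a 2nd from the last.
Continuing the starts: Bb3 → Ab3.
Statement 5 starts on Ab3 and keeps the same exact contour: Ab3 G3 Ab3 C4 Ab3 Gb3.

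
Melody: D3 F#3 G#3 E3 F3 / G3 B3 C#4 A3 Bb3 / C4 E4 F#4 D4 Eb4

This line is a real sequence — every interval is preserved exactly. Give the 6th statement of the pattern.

Taking 5-note groups, the heads are D3, G3, C4: the pattern moves up a 4th.
Extending up a 4th: F4 → Bb4 → Eb5.
So cell 6 is Eb5 G5 A5 F5 Gb5.

Eb5 G5 A5 F5 Gb5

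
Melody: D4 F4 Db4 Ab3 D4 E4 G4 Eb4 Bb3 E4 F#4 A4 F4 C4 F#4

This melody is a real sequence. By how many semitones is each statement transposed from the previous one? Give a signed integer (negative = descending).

2

Taking 5-note groups, the heads are D4, E4, F#4: the pattern moves up a 2nd.
D4 to E4 spans +2 semitones.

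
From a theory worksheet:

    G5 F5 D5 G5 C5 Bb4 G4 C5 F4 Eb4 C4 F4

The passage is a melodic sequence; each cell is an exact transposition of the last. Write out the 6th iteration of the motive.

With a 4-note motive the entries are G5, C5, F4, each down a 5th from the previous.
Extending down a 5th: Bb3 → Eb3 → Ab2.
From Ab2 the exact shape gives Ab2 Gb2 Eb2 Ab2.

Ab2 Gb2 Eb2 Ab2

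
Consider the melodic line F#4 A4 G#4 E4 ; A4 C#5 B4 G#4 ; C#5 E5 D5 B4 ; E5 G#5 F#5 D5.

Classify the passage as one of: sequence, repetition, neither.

sequence

Each 4-note cell is the previous one transposed up a 3rd.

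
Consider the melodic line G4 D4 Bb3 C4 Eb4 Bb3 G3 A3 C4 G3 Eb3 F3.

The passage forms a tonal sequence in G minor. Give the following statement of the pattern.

With a 4-note motive the entries are G4, Eb4, C4, each down a 3rd from the previous.
Statement 4 starts on A3 and keeps the same diatonic contour: A3 Eb3 C3 D3.

A3 Eb3 C3 D3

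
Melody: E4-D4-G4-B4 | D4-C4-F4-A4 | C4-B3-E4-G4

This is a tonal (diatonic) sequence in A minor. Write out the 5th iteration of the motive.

Unit = 4 notes; the statements start on E4, D4, C4, moving down a 2nd each time.
Continuing the starts: B3 → A3.
Statement 5 starts on A3 and keeps the same diatonic contour: A3 G3 C4 E4.

A3 G3 C4 E4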